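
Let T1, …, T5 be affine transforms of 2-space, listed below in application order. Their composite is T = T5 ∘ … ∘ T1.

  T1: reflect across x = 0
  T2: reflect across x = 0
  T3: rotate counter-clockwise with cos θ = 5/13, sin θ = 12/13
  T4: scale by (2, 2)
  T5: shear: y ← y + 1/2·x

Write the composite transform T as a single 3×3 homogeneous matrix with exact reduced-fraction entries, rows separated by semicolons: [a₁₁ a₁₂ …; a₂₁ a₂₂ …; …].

T1 = [-1 0 0; 0 1 0; 0 0 1]
T2·T1 = [1 0 0; 0 1 0; 0 0 1]
T3·…·T1 = [5/13 -12/13 0; 12/13 5/13 0; 0 0 1]
T4·…·T1 = [10/13 -24/13 0; 24/13 10/13 0; 0 0 1]
T5·…·T1 = [10/13 -24/13 0; 29/13 -2/13 0; 0 0 1]

T = [10/13 -24/13 0; 29/13 -2/13 0; 0 0 1]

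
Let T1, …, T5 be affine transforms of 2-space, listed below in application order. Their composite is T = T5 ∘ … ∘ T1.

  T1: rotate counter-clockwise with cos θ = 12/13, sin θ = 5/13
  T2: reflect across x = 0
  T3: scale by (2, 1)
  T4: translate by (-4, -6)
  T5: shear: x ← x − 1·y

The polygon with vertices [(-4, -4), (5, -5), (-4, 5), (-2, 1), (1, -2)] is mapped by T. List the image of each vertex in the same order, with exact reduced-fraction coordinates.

image vertices: (150/13, -146/13), (-109/13, -113/13), (132/13, -38/13), (82/13, -76/13), (1/13, -97/13)

T1 rotate counter-clockwise with cos θ = 12/13, sin θ = 5/13: (-4, -4) → (-28/13, -68/13); (5, -5) → (85/13, -35/13); (-4, 5) → (-73/13, 40/13); (-2, 1) → (-29/13, 2/13); (1, -2) → (22/13, -19/13)
T2 reflect across x = 0: (-28/13, -68/13) → (28/13, -68/13); (85/13, -35/13) → (-85/13, -35/13); (-73/13, 40/13) → (73/13, 40/13); (-29/13, 2/13) → (29/13, 2/13); (22/13, -19/13) → (-22/13, -19/13)
T3 scale by (2, 1): (28/13, -68/13) → (56/13, -68/13); (-85/13, -35/13) → (-170/13, -35/13); (73/13, 40/13) → (146/13, 40/13); (29/13, 2/13) → (58/13, 2/13); (-22/13, -19/13) → (-44/13, -19/13)
T4 translate by (-4, -6): (56/13, -68/13) → (4/13, -146/13); (-170/13, -35/13) → (-222/13, -113/13); (146/13, 40/13) → (94/13, -38/13); (58/13, 2/13) → (6/13, -76/13); (-44/13, -19/13) → (-96/13, -97/13)
T5 shear: x ← x − 1·y: (4/13, -146/13) → (150/13, -146/13); (-222/13, -113/13) → (-109/13, -113/13); (94/13, -38/13) → (132/13, -38/13); (6/13, -76/13) → (82/13, -76/13); (-96/13, -97/13) → (1/13, -97/13)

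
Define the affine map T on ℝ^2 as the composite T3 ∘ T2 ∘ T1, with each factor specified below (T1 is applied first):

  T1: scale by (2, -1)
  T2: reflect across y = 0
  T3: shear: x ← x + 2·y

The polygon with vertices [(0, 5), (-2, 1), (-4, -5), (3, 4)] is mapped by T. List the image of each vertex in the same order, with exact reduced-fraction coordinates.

T1 scale by (2, -1): (0, 5) → (0, -5); (-2, 1) → (-4, -1); (-4, -5) → (-8, 5); (3, 4) → (6, -4)
T2 reflect across y = 0: (0, -5) → (0, 5); (-4, -1) → (-4, 1); (-8, 5) → (-8, -5); (6, -4) → (6, 4)
T3 shear: x ← x + 2·y: (0, 5) → (10, 5); (-4, 1) → (-2, 1); (-8, -5) → (-18, -5); (6, 4) → (14, 4)

image vertices: (10, 5), (-2, 1), (-18, -5), (14, 4)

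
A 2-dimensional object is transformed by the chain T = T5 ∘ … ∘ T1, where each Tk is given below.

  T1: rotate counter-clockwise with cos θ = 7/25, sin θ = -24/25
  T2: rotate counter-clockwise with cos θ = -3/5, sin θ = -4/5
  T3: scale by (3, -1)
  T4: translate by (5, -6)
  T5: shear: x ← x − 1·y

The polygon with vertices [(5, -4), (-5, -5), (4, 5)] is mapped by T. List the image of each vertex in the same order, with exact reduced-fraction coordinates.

image vertices: (836/125, -1438/125), (831/25, -223/25), (-1098/125, -341/125)

T1 rotate counter-clockwise with cos θ = 7/25, sin θ = -24/25: (5, -4) → (-61/25, -148/25); (-5, -5) → (-31/5, 17/5); (4, 5) → (148/25, -61/25)
T2 rotate counter-clockwise with cos θ = -3/5, sin θ = -4/5: (-61/25, -148/25) → (-409/125, 688/125); (-31/5, 17/5) → (161/25, 73/25); (148/25, -61/25) → (-688/125, -409/125)
T3 scale by (3, -1): (-409/125, 688/125) → (-1227/125, -688/125); (161/25, 73/25) → (483/25, -73/25); (-688/125, -409/125) → (-2064/125, 409/125)
T4 translate by (5, -6): (-1227/125, -688/125) → (-602/125, -1438/125); (483/25, -73/25) → (608/25, -223/25); (-2064/125, 409/125) → (-1439/125, -341/125)
T5 shear: x ← x − 1·y: (-602/125, -1438/125) → (836/125, -1438/125); (608/25, -223/25) → (831/25, -223/25); (-1439/125, -341/125) → (-1098/125, -341/125)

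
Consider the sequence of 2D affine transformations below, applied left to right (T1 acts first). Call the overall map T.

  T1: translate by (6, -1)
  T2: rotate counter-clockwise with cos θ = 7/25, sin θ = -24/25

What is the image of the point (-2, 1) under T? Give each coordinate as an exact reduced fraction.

T1 translate by (6, -1): (-2, 1) → (4, 0)
T2 rotate counter-clockwise with cos θ = 7/25, sin θ = -24/25: (4, 0) → (28/25, -96/25)

T(p) = (28/25, -96/25)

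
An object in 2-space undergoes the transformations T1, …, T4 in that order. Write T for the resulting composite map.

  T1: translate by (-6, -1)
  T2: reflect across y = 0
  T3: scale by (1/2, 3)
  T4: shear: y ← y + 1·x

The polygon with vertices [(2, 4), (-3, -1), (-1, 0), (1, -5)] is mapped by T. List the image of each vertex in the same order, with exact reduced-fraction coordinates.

T1 translate by (-6, -1): (2, 4) → (-4, 3); (-3, -1) → (-9, -2); (-1, 0) → (-7, -1); (1, -5) → (-5, -6)
T2 reflect across y = 0: (-4, 3) → (-4, -3); (-9, -2) → (-9, 2); (-7, -1) → (-7, 1); (-5, -6) → (-5, 6)
T3 scale by (1/2, 3): (-4, -3) → (-2, -9); (-9, 2) → (-9/2, 6); (-7, 1) → (-7/2, 3); (-5, 6) → (-5/2, 18)
T4 shear: y ← y + 1·x: (-2, -9) → (-2, -11); (-9/2, 6) → (-9/2, 3/2); (-7/2, 3) → (-7/2, -1/2); (-5/2, 18) → (-5/2, 31/2)

image vertices: (-2, -11), (-9/2, 3/2), (-7/2, -1/2), (-5/2, 31/2)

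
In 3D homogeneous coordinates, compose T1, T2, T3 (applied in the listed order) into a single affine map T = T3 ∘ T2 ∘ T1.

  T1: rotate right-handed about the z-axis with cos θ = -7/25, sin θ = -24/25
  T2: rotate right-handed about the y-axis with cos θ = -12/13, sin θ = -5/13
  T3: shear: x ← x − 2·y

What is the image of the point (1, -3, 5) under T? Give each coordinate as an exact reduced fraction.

T(p) = (401/325, -3/25, -379/65)

T1 rotate right-handed about the z-axis with cos θ = -7/25, sin θ = -24/25: (1, -3, 5) → (-79/25, -3/25, 5)
T2 rotate right-handed about the y-axis with cos θ = -12/13, sin θ = -5/13: (-79/25, -3/25, 5) → (323/325, -3/25, -379/65)
T3 shear: x ← x − 2·y: (323/325, -3/25, -379/65) → (401/325, -3/25, -379/65)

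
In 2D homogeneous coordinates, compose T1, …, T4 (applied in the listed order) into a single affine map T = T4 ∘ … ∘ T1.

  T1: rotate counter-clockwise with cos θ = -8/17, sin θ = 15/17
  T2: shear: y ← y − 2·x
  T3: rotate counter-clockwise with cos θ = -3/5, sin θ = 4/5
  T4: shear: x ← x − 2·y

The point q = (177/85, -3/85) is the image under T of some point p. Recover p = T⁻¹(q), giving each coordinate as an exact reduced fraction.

T1 = [-8/17 -15/17 0; 15/17 -8/17 0; 0 0 1]
T2·T1 = [-8/17 -15/17 0; 31/17 22/17 0; 0 0 1]
T3·…·T1 = [-20/17 -43/85 0; -25/17 -126/85 0; 0 0 1]
T4·…·T1 = [30/17 209/85 0; -25/17 -126/85 0; 0 0 1]
det M = 1; M⁻¹ = [-126/85 -209/85 0; 25/17 30/17 0; 0 0 1]
M⁻¹ · (177/85, -3/85)ᵀ = (-3, 3)ᵀ

p = (-3, 3)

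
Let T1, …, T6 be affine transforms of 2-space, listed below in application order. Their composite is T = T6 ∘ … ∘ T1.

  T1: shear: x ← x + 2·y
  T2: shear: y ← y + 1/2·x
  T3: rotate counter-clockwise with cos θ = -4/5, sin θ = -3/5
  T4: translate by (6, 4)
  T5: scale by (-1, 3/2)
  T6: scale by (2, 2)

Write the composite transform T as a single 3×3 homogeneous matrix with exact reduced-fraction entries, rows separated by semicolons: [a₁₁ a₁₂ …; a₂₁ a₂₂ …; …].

T1 = [1 2 0; 0 1 0; 0 0 1]
T2·T1 = [1 2 0; 1/2 2 0; 0 0 1]
T3·…·T1 = [-1/2 -2/5 0; -1 -14/5 0; 0 0 1]
T4·…·T1 = [-1/2 -2/5 6; -1 -14/5 4; 0 0 1]
T5·…·T1 = [1/2 2/5 -6; -3/2 -21/5 6; 0 0 1]
T6·…·T1 = [1 4/5 -12; -3 -42/5 12; 0 0 1]

T = [1 4/5 -12; -3 -42/5 12; 0 0 1]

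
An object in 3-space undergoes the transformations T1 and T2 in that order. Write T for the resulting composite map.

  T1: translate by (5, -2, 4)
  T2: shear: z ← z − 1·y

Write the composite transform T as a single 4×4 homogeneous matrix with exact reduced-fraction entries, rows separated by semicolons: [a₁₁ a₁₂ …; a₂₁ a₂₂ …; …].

T = [1 0 0 5; 0 1 0 -2; 0 -1 1 6; 0 0 0 1]

T1 = [1 0 0 5; 0 1 0 -2; 0 0 1 4; 0 0 0 1]
T2·T1 = [1 0 0 5; 0 1 0 -2; 0 -1 1 6; 0 0 0 1]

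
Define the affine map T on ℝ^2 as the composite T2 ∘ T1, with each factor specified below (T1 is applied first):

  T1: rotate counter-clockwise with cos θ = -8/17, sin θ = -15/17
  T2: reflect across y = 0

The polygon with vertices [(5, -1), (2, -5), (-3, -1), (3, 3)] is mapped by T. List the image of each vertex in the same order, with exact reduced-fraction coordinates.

image vertices: (-55/17, 67/17), (-91/17, -10/17), (9/17, -53/17), (21/17, 69/17)

T1 rotate counter-clockwise with cos θ = -8/17, sin θ = -15/17: (5, -1) → (-55/17, -67/17); (2, -5) → (-91/17, 10/17); (-3, -1) → (9/17, 53/17); (3, 3) → (21/17, -69/17)
T2 reflect across y = 0: (-55/17, -67/17) → (-55/17, 67/17); (-91/17, 10/17) → (-91/17, -10/17); (9/17, 53/17) → (9/17, -53/17); (21/17, -69/17) → (21/17, 69/17)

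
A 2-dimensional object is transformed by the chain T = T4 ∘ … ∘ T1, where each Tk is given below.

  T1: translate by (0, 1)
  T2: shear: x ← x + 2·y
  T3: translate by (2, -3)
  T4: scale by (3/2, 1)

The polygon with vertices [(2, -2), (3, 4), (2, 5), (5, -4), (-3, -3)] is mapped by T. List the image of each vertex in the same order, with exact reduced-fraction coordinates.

image vertices: (3, -4), (45/2, 2), (24, 3), (3/2, -6), (-15/2, -5)

T1 translate by (0, 1): (2, -2) → (2, -1); (3, 4) → (3, 5); (2, 5) → (2, 6); (5, -4) → (5, -3); (-3, -3) → (-3, -2)
T2 shear: x ← x + 2·y: (2, -1) → (0, -1); (3, 5) → (13, 5); (2, 6) → (14, 6); (5, -3) → (-1, -3); (-3, -2) → (-7, -2)
T3 translate by (2, -3): (0, -1) → (2, -4); (13, 5) → (15, 2); (14, 6) → (16, 3); (-1, -3) → (1, -6); (-7, -2) → (-5, -5)
T4 scale by (3/2, 1): (2, -4) → (3, -4); (15, 2) → (45/2, 2); (16, 3) → (24, 3); (1, -6) → (3/2, -6); (-5, -5) → (-15/2, -5)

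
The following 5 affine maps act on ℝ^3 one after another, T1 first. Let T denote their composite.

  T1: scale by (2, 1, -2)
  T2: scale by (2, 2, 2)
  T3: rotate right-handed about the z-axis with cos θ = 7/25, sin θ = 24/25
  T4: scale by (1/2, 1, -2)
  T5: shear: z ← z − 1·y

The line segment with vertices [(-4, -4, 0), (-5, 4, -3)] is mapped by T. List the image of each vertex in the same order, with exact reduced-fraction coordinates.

image vertices: (8/5, -88/5, 88/5), (-166/25, -424/25, -176/25)

T1 scale by (2, 1, -2): (-4, -4, 0) → (-8, -4, 0); (-5, 4, -3) → (-10, 4, 6)
T2 scale by (2, 2, 2): (-8, -4, 0) → (-16, -8, 0); (-10, 4, 6) → (-20, 8, 12)
T3 rotate right-handed about the z-axis with cos θ = 7/25, sin θ = 24/25: (-16, -8, 0) → (16/5, -88/5, 0); (-20, 8, 12) → (-332/25, -424/25, 12)
T4 scale by (1/2, 1, -2): (16/5, -88/5, 0) → (8/5, -88/5, 0); (-332/25, -424/25, 12) → (-166/25, -424/25, -24)
T5 shear: z ← z − 1·y: (8/5, -88/5, 0) → (8/5, -88/5, 88/5); (-166/25, -424/25, -24) → (-166/25, -424/25, -176/25)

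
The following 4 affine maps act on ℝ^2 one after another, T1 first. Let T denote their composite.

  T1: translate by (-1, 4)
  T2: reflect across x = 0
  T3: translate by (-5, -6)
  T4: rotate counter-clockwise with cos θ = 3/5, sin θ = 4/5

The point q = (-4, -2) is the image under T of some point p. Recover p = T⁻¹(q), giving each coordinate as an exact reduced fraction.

T1 = [1 0 -1; 0 1 4; 0 0 1]
T2·T1 = [-1 0 1; 0 1 4; 0 0 1]
T3·…·T1 = [-1 0 -4; 0 1 -2; 0 0 1]
T4·…·T1 = [-3/5 -4/5 -4/5; -4/5 3/5 -22/5; 0 0 1]
det M = -1; M⁻¹ = [-3/5 -4/5 -4; -4/5 3/5 2; 0 0 1]
M⁻¹ · (-4, -2)ᵀ = (0, 4)ᵀ

p = (0, 4)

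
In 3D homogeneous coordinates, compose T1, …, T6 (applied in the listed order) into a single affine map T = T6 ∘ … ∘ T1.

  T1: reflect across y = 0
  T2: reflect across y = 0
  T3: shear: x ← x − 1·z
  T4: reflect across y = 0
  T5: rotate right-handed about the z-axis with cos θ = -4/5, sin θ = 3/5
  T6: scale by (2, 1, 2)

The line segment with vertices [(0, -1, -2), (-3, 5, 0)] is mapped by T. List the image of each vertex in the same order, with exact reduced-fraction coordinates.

T1 reflect across y = 0: (0, -1, -2) → (0, 1, -2); (-3, 5, 0) → (-3, -5, 0)
T2 reflect across y = 0: (0, 1, -2) → (0, -1, -2); (-3, -5, 0) → (-3, 5, 0)
T3 shear: x ← x − 1·z: (0, -1, -2) → (2, -1, -2); (-3, 5, 0) → (-3, 5, 0)
T4 reflect across y = 0: (2, -1, -2) → (2, 1, -2); (-3, 5, 0) → (-3, -5, 0)
T5 rotate right-handed about the z-axis with cos θ = -4/5, sin θ = 3/5: (2, 1, -2) → (-11/5, 2/5, -2); (-3, -5, 0) → (27/5, 11/5, 0)
T6 scale by (2, 1, 2): (-11/5, 2/5, -2) → (-22/5, 2/5, -4); (27/5, 11/5, 0) → (54/5, 11/5, 0)

image vertices: (-22/5, 2/5, -4), (54/5, 11/5, 0)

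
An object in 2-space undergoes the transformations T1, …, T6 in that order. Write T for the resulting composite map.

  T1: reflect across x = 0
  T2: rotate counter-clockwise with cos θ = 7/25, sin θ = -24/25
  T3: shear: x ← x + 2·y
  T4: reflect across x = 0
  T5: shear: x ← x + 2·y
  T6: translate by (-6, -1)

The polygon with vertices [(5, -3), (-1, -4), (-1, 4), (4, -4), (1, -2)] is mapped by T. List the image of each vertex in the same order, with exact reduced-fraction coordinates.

T1 reflect across x = 0: (5, -3) → (-5, -3); (-1, -4) → (1, -4); (-1, 4) → (1, 4); (4, -4) → (-4, -4); (1, -2) → (-1, -2)
T2 rotate counter-clockwise with cos θ = 7/25, sin θ = -24/25: (-5, -3) → (-107/25, 99/25); (1, -4) → (-89/25, -52/25); (1, 4) → (103/25, 4/25); (-4, -4) → (-124/25, 68/25); (-1, -2) → (-11/5, 2/5)
T3 shear: x ← x + 2·y: (-107/25, 99/25) → (91/25, 99/25); (-89/25, -52/25) → (-193/25, -52/25); (103/25, 4/25) → (111/25, 4/25); (-124/25, 68/25) → (12/25, 68/25); (-11/5, 2/5) → (-7/5, 2/5)
T4 reflect across x = 0: (91/25, 99/25) → (-91/25, 99/25); (-193/25, -52/25) → (193/25, -52/25); (111/25, 4/25) → (-111/25, 4/25); (12/25, 68/25) → (-12/25, 68/25); (-7/5, 2/5) → (7/5, 2/5)
T5 shear: x ← x + 2·y: (-91/25, 99/25) → (107/25, 99/25); (193/25, -52/25) → (89/25, -52/25); (-111/25, 4/25) → (-103/25, 4/25); (-12/25, 68/25) → (124/25, 68/25); (7/5, 2/5) → (11/5, 2/5)
T6 translate by (-6, -1): (107/25, 99/25) → (-43/25, 74/25); (89/25, -52/25) → (-61/25, -77/25); (-103/25, 4/25) → (-253/25, -21/25); (124/25, 68/25) → (-26/25, 43/25); (11/5, 2/5) → (-19/5, -3/5)

image vertices: (-43/25, 74/25), (-61/25, -77/25), (-253/25, -21/25), (-26/25, 43/25), (-19/5, -3/5)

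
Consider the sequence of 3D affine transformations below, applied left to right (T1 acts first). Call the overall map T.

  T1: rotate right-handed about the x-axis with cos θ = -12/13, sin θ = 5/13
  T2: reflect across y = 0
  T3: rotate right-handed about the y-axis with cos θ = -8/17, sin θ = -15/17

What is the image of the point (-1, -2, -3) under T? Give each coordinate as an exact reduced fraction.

T1 rotate right-handed about the x-axis with cos θ = -12/13, sin θ = 5/13: (-1, -2, -3) → (-1, 3, 2)
T2 reflect across y = 0: (-1, 3, 2) → (-1, -3, 2)
T3 rotate right-handed about the y-axis with cos θ = -8/17, sin θ = -15/17: (-1, -3, 2) → (-22/17, -3, -31/17)

T(p) = (-22/17, -3, -31/17)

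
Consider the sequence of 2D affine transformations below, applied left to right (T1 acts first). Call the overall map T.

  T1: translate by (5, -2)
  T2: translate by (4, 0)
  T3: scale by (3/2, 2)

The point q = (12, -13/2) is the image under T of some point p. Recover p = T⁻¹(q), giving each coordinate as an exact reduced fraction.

T1 = [1 0 5; 0 1 -2; 0 0 1]
T2·T1 = [1 0 9; 0 1 -2; 0 0 1]
T3·…·T1 = [3/2 0 27/2; 0 2 -4; 0 0 1]
det M = 3; M⁻¹ = [2/3 0 -9; 0 1/2 2; 0 0 1]
M⁻¹ · (12, -13/2)ᵀ = (-1, -5/4)ᵀ

p = (-1, -5/4)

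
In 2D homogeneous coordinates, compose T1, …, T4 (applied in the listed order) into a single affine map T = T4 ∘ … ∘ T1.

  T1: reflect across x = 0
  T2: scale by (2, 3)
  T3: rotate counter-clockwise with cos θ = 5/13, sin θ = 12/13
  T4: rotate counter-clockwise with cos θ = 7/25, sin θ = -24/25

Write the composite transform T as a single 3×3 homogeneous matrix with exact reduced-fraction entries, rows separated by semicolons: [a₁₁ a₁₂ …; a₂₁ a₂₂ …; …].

T = [-646/325 108/325 0; 72/325 969/325 0; 0 0 1]

T1 = [-1 0 0; 0 1 0; 0 0 1]
T2·T1 = [-2 0 0; 0 3 0; 0 0 1]
T3·…·T1 = [-10/13 -36/13 0; -24/13 15/13 0; 0 0 1]
T4·…·T1 = [-646/325 108/325 0; 72/325 969/325 0; 0 0 1]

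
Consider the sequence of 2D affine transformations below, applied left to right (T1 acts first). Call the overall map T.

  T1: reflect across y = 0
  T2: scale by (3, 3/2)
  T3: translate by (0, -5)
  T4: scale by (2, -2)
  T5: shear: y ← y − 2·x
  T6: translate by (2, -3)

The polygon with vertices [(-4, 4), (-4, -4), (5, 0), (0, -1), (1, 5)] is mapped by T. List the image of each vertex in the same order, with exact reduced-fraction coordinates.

image vertices: (-22, 67), (-22, 43), (32, -53), (2, 4), (8, 10)

T1 reflect across y = 0: (-4, 4) → (-4, -4); (-4, -4) → (-4, 4); (5, 0) → (5, 0); (0, -1) → (0, 1); (1, 5) → (1, -5)
T2 scale by (3, 3/2): (-4, -4) → (-12, -6); (-4, 4) → (-12, 6); (5, 0) → (15, 0); (0, 1) → (0, 3/2); (1, -5) → (3, -15/2)
T3 translate by (0, -5): (-12, -6) → (-12, -11); (-12, 6) → (-12, 1); (15, 0) → (15, -5); (0, 3/2) → (0, -7/2); (3, -15/2) → (3, -25/2)
T4 scale by (2, -2): (-12, -11) → (-24, 22); (-12, 1) → (-24, -2); (15, -5) → (30, 10); (0, -7/2) → (0, 7); (3, -25/2) → (6, 25)
T5 shear: y ← y − 2·x: (-24, 22) → (-24, 70); (-24, -2) → (-24, 46); (30, 10) → (30, -50); (0, 7) → (0, 7); (6, 25) → (6, 13)
T6 translate by (2, -3): (-24, 70) → (-22, 67); (-24, 46) → (-22, 43); (30, -50) → (32, -53); (0, 7) → (2, 4); (6, 13) → (8, 10)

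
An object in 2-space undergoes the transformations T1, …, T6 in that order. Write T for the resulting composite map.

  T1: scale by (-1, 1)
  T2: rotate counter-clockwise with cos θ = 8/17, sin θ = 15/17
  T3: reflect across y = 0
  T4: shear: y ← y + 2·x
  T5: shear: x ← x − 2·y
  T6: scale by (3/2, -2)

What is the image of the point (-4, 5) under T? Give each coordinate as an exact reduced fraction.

T1 scale by (-1, 1): (-4, 5) → (4, 5)
T2 rotate counter-clockwise with cos θ = 8/17, sin θ = 15/17: (4, 5) → (-43/17, 100/17)
T3 reflect across y = 0: (-43/17, 100/17) → (-43/17, -100/17)
T4 shear: y ← y + 2·x: (-43/17, -100/17) → (-43/17, -186/17)
T5 shear: x ← x − 2·y: (-43/17, -186/17) → (329/17, -186/17)
T6 scale by (3/2, -2): (329/17, -186/17) → (987/34, 372/17)

T(p) = (987/34, 372/17)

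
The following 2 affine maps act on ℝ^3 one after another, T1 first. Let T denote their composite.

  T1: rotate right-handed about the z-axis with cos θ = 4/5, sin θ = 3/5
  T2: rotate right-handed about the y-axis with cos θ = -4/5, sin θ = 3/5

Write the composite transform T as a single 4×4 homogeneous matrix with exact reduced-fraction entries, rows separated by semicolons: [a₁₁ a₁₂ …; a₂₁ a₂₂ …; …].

T1 = [4/5 -3/5 0 0; 3/5 4/5 0 0; 0 0 1 0; 0 0 0 1]
T2·T1 = [-16/25 12/25 3/5 0; 3/5 4/5 0 0; -12/25 9/25 -4/5 0; 0 0 0 1]

T = [-16/25 12/25 3/5 0; 3/5 4/5 0 0; -12/25 9/25 -4/5 0; 0 0 0 1]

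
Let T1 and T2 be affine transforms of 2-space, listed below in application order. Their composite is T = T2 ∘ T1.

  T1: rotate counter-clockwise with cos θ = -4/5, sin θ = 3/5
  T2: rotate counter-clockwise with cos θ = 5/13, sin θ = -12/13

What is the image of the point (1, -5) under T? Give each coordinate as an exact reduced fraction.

T1 rotate counter-clockwise with cos θ = -4/5, sin θ = 3/5: (1, -5) → (11/5, 23/5)
T2 rotate counter-clockwise with cos θ = 5/13, sin θ = -12/13: (11/5, 23/5) → (331/65, -17/65)

T(p) = (331/65, -17/65)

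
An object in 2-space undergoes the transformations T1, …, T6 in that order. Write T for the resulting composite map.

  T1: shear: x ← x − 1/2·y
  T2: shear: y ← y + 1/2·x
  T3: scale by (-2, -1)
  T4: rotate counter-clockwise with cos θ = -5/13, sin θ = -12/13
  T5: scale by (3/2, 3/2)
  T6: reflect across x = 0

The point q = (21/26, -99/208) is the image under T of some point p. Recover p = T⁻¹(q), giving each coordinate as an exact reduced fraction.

T1 = [1 -1/2 0; 0 1 0; 0 0 1]
T2·T1 = [1 -1/2 0; 1/2 3/4 0; 0 0 1]
T3·…·T1 = [-2 1 0; -1/2 -3/4 0; 0 0 1]
T4·…·T1 = [4/13 -14/13 0; 53/26 -33/52 0; 0 0 1]
T5·…·T1 = [6/13 -21/13 0; 159/52 -99/104 0; 0 0 1]
T6·…·T1 = [-6/13 21/13 0; 159/52 -99/104 0; 0 0 1]
det M = -9/2; M⁻¹ = [11/52 14/39 0; 53/78 4/39 0; 0 0 1]
M⁻¹ · (21/26, -99/208)ᵀ = (0, 1/2)ᵀ

p = (0, 1/2)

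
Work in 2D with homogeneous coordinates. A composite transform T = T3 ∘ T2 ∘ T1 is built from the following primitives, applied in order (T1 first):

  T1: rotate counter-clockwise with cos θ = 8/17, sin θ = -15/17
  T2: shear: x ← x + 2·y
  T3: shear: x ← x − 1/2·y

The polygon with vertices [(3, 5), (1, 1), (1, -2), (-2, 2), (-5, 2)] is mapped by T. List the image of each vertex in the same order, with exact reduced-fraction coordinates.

T1 rotate counter-clockwise with cos θ = 8/17, sin θ = -15/17: (3, 5) → (99/17, -5/17); (1, 1) → (23/17, -7/17); (1, -2) → (-22/17, -31/17); (-2, 2) → (14/17, 46/17); (-5, 2) → (-10/17, 91/17)
T2 shear: x ← x + 2·y: (99/17, -5/17) → (89/17, -5/17); (23/17, -7/17) → (9/17, -7/17); (-22/17, -31/17) → (-84/17, -31/17); (14/17, 46/17) → (106/17, 46/17); (-10/17, 91/17) → (172/17, 91/17)
T3 shear: x ← x − 1/2·y: (89/17, -5/17) → (183/34, -5/17); (9/17, -7/17) → (25/34, -7/17); (-84/17, -31/17) → (-137/34, -31/17); (106/17, 46/17) → (83/17, 46/17); (172/17, 91/17) → (253/34, 91/17)

image vertices: (183/34, -5/17), (25/34, -7/17), (-137/34, -31/17), (83/17, 46/17), (253/34, 91/17)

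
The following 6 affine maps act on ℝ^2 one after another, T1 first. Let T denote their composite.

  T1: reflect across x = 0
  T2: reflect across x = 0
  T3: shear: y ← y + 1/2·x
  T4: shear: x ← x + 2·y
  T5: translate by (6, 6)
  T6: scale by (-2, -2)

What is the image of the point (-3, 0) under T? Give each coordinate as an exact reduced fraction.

T(p) = (0, -9)

T1 reflect across x = 0: (-3, 0) → (3, 0)
T2 reflect across x = 0: (3, 0) → (-3, 0)
T3 shear: y ← y + 1/2·x: (-3, 0) → (-3, -3/2)
T4 shear: x ← x + 2·y: (-3, -3/2) → (-6, -3/2)
T5 translate by (6, 6): (-6, -3/2) → (0, 9/2)
T6 scale by (-2, -2): (0, 9/2) → (0, -9)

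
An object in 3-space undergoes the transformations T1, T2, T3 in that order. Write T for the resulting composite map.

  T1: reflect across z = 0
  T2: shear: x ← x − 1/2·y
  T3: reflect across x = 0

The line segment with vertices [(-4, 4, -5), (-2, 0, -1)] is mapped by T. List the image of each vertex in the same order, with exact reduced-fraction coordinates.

T1 reflect across z = 0: (-4, 4, -5) → (-4, 4, 5); (-2, 0, -1) → (-2, 0, 1)
T2 shear: x ← x − 1/2·y: (-4, 4, 5) → (-6, 4, 5); (-2, 0, 1) → (-2, 0, 1)
T3 reflect across x = 0: (-6, 4, 5) → (6, 4, 5); (-2, 0, 1) → (2, 0, 1)

image vertices: (6, 4, 5), (2, 0, 1)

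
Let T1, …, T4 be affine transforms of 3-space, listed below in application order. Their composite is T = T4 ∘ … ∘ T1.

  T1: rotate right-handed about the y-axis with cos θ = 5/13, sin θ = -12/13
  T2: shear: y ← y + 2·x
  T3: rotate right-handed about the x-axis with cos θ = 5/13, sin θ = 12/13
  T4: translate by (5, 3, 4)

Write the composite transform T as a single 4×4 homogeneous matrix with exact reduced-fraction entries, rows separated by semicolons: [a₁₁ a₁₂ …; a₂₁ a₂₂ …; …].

T1 = [5/13 0 -12/13 0; 0 1 0 0; 12/13 0 5/13 0; 0 0 0 1]
T2·T1 = [5/13 0 -12/13 0; 10/13 1 -24/13 0; 12/13 0 5/13 0; 0 0 0 1]
T3·…·T1 = [5/13 0 -12/13 0; -94/169 5/13 -180/169 0; 180/169 12/13 -263/169 0; 0 0 0 1]
T4·…·T1 = [5/13 0 -12/13 5; -94/169 5/13 -180/169 3; 180/169 12/13 -263/169 4; 0 0 0 1]

T = [5/13 0 -12/13 5; -94/169 5/13 -180/169 3; 180/169 12/13 -263/169 4; 0 0 0 1]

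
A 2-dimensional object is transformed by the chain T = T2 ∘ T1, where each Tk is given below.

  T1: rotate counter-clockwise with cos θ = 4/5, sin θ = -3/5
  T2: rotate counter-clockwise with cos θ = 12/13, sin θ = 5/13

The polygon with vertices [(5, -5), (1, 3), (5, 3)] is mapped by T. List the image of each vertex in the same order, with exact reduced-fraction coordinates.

T1 rotate counter-clockwise with cos θ = 4/5, sin θ = -3/5: (5, -5) → (1, -7); (1, 3) → (13/5, 9/5); (5, 3) → (29/5, -3/5)
T2 rotate counter-clockwise with cos θ = 12/13, sin θ = 5/13: (1, -7) → (47/13, -79/13); (13/5, 9/5) → (111/65, 173/65); (29/5, -3/5) → (363/65, 109/65)

image vertices: (47/13, -79/13), (111/65, 173/65), (363/65, 109/65)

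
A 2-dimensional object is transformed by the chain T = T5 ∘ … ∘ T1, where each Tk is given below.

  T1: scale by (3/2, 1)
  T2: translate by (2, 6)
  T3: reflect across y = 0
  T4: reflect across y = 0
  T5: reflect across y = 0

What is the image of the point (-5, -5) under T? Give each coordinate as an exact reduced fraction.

T(p) = (-11/2, -1)

T1 scale by (3/2, 1): (-5, -5) → (-15/2, -5)
T2 translate by (2, 6): (-15/2, -5) → (-11/2, 1)
T3 reflect across y = 0: (-11/2, 1) → (-11/2, -1)
T4 reflect across y = 0: (-11/2, -1) → (-11/2, 1)
T5 reflect across y = 0: (-11/2, 1) → (-11/2, -1)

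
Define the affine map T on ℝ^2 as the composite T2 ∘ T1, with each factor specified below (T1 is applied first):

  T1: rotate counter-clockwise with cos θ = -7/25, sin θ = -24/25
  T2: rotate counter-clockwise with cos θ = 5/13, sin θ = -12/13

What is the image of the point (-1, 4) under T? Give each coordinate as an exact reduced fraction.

T1 rotate counter-clockwise with cos θ = -7/25, sin θ = -24/25: (-1, 4) → (103/25, -4/25)
T2 rotate counter-clockwise with cos θ = 5/13, sin θ = -12/13: (103/25, -4/25) → (467/325, -1256/325)

T(p) = (467/325, -1256/325)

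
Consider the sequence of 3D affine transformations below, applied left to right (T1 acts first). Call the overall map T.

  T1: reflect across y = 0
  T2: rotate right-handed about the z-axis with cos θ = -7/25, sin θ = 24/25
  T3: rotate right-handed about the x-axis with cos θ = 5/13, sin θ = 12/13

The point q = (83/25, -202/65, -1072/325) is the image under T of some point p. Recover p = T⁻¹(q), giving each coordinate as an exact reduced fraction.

T1 = [1 0 0 0; 0 -1 0 0; 0 0 1 0; 0 0 0 1]
T2·T1 = [-7/25 24/25 0 0; 24/25 7/25 0 0; 0 0 1 0; 0 0 0 1]
T3·…·T1 = [-7/25 24/25 0 0; 24/65 7/65 -12/13 0; 288/325 84/325 5/13 0; 0 0 0 1]
det M = -1; M⁻¹ = [-7/25 24/65 288/325 0; 24/25 7/65 84/325 0; 0 -12/13 5/13 0; 0 0 0 1]
M⁻¹ · (83/25, -202/65, -1072/325)ᵀ = (-5, 2, 8/5)ᵀ

p = (-5, 2, 8/5)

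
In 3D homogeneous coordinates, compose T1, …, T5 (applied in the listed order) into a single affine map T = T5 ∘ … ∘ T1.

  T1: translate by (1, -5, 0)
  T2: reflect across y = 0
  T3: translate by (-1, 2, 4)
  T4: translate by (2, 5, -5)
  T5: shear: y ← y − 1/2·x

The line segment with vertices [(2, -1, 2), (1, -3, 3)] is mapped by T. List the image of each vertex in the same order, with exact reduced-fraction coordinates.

T1 translate by (1, -5, 0): (2, -1, 2) → (3, -6, 2); (1, -3, 3) → (2, -8, 3)
T2 reflect across y = 0: (3, -6, 2) → (3, 6, 2); (2, -8, 3) → (2, 8, 3)
T3 translate by (-1, 2, 4): (3, 6, 2) → (2, 8, 6); (2, 8, 3) → (1, 10, 7)
T4 translate by (2, 5, -5): (2, 8, 6) → (4, 13, 1); (1, 10, 7) → (3, 15, 2)
T5 shear: y ← y − 1/2·x: (4, 13, 1) → (4, 11, 1); (3, 15, 2) → (3, 27/2, 2)

image vertices: (4, 11, 1), (3, 27/2, 2)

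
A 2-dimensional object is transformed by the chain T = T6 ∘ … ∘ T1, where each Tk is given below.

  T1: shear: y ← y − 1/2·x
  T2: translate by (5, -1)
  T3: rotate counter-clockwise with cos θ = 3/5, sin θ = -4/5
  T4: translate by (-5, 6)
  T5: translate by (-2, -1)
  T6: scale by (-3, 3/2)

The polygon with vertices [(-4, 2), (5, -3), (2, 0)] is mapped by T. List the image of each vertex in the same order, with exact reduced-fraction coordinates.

T1 shear: y ← y − 1/2·x: (-4, 2) → (-4, 4); (5, -3) → (5, -11/2); (2, 0) → (2, -1)
T2 translate by (5, -1): (-4, 4) → (1, 3); (5, -11/2) → (10, -13/2); (2, -1) → (7, -2)
T3 rotate counter-clockwise with cos θ = 3/5, sin θ = -4/5: (1, 3) → (3, 1); (10, -13/2) → (4/5, -119/10); (7, -2) → (13/5, -34/5)
T4 translate by (-5, 6): (3, 1) → (-2, 7); (4/5, -119/10) → (-21/5, -59/10); (13/5, -34/5) → (-12/5, -4/5)
T5 translate by (-2, -1): (-2, 7) → (-4, 6); (-21/5, -59/10) → (-31/5, -69/10); (-12/5, -4/5) → (-22/5, -9/5)
T6 scale by (-3, 3/2): (-4, 6) → (12, 9); (-31/5, -69/10) → (93/5, -207/20); (-22/5, -9/5) → (66/5, -27/10)

image vertices: (12, 9), (93/5, -207/20), (66/5, -27/10)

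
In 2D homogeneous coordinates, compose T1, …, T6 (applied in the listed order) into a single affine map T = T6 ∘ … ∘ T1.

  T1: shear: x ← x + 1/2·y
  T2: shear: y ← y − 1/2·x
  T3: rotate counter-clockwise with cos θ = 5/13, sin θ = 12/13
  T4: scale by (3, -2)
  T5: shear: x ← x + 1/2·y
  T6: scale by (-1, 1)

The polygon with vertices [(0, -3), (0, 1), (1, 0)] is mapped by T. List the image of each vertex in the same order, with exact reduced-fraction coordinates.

T1 shear: x ← x + 1/2·y: (0, -3) → (-3/2, -3); (0, 1) → (1/2, 1); (1, 0) → (1, 0)
T2 shear: y ← y − 1/2·x: (-3/2, -3) → (-3/2, -9/4); (1/2, 1) → (1/2, 3/4); (1, 0) → (1, -1/2)
T3 rotate counter-clockwise with cos θ = 5/13, sin θ = 12/13: (-3/2, -9/4) → (3/2, -9/4); (1/2, 3/4) → (-1/2, 3/4); (1, -1/2) → (11/13, 19/26)
T4 scale by (3, -2): (3/2, -9/4) → (9/2, 9/2); (-1/2, 3/4) → (-3/2, -3/2); (11/13, 19/26) → (33/13, -19/13)
T5 shear: x ← x + 1/2·y: (9/2, 9/2) → (27/4, 9/2); (-3/2, -3/2) → (-9/4, -3/2); (33/13, -19/13) → (47/26, -19/13)
T6 scale by (-1, 1): (27/4, 9/2) → (-27/4, 9/2); (-9/4, -3/2) → (9/4, -3/2); (47/26, -19/13) → (-47/26, -19/13)

image vertices: (-27/4, 9/2), (9/4, -3/2), (-47/26, -19/13)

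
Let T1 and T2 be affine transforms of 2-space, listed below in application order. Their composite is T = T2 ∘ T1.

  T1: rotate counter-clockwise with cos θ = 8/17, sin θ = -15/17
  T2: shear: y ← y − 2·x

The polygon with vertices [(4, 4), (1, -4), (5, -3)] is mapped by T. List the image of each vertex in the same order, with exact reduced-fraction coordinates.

T1 rotate counter-clockwise with cos θ = 8/17, sin θ = -15/17: (4, 4) → (92/17, -28/17); (1, -4) → (-52/17, -47/17); (5, -3) → (-5/17, -99/17)
T2 shear: y ← y − 2·x: (92/17, -28/17) → (92/17, -212/17); (-52/17, -47/17) → (-52/17, 57/17); (-5/17, -99/17) → (-5/17, -89/17)

image vertices: (92/17, -212/17), (-52/17, 57/17), (-5/17, -89/17)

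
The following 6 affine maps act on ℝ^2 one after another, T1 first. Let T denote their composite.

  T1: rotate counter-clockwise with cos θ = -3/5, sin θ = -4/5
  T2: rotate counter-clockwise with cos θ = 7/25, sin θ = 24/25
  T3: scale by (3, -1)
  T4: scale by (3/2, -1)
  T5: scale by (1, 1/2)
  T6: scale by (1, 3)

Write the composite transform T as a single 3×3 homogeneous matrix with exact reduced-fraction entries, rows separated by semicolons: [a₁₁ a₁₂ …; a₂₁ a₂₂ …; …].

T = [27/10 18/5 0; -6/5 9/10 0; 0 0 1]

T1 = [-3/5 4/5 0; -4/5 -3/5 0; 0 0 1]
T2·T1 = [3/5 4/5 0; -4/5 3/5 0; 0 0 1]
T3·…·T1 = [9/5 12/5 0; 4/5 -3/5 0; 0 0 1]
T4·…·T1 = [27/10 18/5 0; -4/5 3/5 0; 0 0 1]
T5·…·T1 = [27/10 18/5 0; -2/5 3/10 0; 0 0 1]
T6·…·T1 = [27/10 18/5 0; -6/5 9/10 0; 0 0 1]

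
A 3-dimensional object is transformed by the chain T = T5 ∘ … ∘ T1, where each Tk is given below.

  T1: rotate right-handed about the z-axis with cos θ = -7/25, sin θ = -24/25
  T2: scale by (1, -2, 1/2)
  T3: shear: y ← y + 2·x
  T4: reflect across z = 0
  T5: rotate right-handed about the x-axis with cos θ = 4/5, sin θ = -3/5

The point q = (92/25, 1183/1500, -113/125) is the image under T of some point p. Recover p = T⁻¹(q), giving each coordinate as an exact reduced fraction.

p = (-4, 8/3, 1/2)

T1 = [-7/25 24/25 0 0; -24/25 -7/25 0 0; 0 0 1 0; 0 0 0 1]
T2·T1 = [-7/25 24/25 0 0; 48/25 14/25 0 0; 0 0 1/2 0; 0 0 0 1]
T3·…·T1 = [-7/25 24/25 0 0; 34/25 62/25 0 0; 0 0 1/2 0; 0 0 0 1]
T4·…·T1 = [-7/25 24/25 0 0; 34/25 62/25 0 0; 0 0 -1/2 0; 0 0 0 1]
T5·…·T1 = [-7/25 24/25 0 0; 136/125 248/125 -3/10 0; -102/125 -186/125 -2/5 0; 0 0 0 1]
det M = 1; M⁻¹ = [-31/25 48/125 -36/125 0; 17/25 14/125 -21/250 0; 0 -6/5 -8/5 0; 0 0 0 1]
M⁻¹ · (92/25, 1183/1500, -113/125)ᵀ = (-4, 8/3, 1/2)ᵀ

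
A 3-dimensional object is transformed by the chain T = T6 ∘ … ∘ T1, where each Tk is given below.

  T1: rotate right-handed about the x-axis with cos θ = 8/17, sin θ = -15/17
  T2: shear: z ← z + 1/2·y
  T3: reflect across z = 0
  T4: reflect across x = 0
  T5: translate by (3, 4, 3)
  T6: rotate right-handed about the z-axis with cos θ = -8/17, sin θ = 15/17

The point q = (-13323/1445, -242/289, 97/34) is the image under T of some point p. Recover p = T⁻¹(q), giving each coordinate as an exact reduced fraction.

T1 = [1 0 0 0; 0 8/17 15/17 0; 0 -15/17 8/17 0; 0 0 0 1]
T2·T1 = [1 0 0 0; 0 8/17 15/17 0; 0 -11/17 31/34 0; 0 0 0 1]
T3·…·T1 = [1 0 0 0; 0 8/17 15/17 0; 0 11/17 -31/34 0; 0 0 0 1]
T4·…·T1 = [-1 0 0 0; 0 8/17 15/17 0; 0 11/17 -31/34 0; 0 0 0 1]
T5·…·T1 = [-1 0 0 3; 0 8/17 15/17 4; 0 11/17 -31/34 3; 0 0 0 1]
T6·…·T1 = [8/17 -120/289 -225/289 -84/17; -15/17 -64/289 -120/289 13/17; 0 11/17 -31/34 3; 0 0 0 1]
det M = 1; M⁻¹ = [8/17 -15/17 0 3; -465/578 -124/289 15/17 -107/17; -165/289 -88/289 -8/17 -20/17; 0 0 0 1]
M⁻¹ · (-13323/1445, -242/289, 97/34)ᵀ = (-3/5, 4, 3)ᵀ

p = (-3/5, 4, 3)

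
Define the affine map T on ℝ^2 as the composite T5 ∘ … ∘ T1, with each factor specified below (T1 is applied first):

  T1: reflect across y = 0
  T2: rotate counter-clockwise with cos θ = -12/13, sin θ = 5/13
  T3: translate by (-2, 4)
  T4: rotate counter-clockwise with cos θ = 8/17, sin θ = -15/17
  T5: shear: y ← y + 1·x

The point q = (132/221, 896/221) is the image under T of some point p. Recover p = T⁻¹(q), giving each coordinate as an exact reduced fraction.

T1 = [1 0 0; 0 -1 0; 0 0 1]
T2·T1 = [-12/13 5/13 0; 5/13 12/13 0; 0 0 1]
T3·…·T1 = [-12/13 5/13 -2; 5/13 12/13 4; 0 0 1]
T4·…·T1 = [-21/221 220/221 44/17; 220/221 21/221 62/17; 0 0 1]
T5·…·T1 = [-21/221 220/221 44/17; 199/221 241/221 106/17; 0 0 1]
det M = -1; M⁻¹ = [-241/221 220/221 -44/13; 199/221 21/221 -38/13; 0 0 1]
M⁻¹ · (132/221, 896/221)ᵀ = (0, -2)ᵀ

p = (0, -2)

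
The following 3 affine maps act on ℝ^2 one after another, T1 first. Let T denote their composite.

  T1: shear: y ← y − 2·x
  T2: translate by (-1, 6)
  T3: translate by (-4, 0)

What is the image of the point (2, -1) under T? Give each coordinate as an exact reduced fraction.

T(p) = (-3, 1)

T1 shear: y ← y − 2·x: (2, -1) → (2, -5)
T2 translate by (-1, 6): (2, -5) → (1, 1)
T3 translate by (-4, 0): (1, 1) → (-3, 1)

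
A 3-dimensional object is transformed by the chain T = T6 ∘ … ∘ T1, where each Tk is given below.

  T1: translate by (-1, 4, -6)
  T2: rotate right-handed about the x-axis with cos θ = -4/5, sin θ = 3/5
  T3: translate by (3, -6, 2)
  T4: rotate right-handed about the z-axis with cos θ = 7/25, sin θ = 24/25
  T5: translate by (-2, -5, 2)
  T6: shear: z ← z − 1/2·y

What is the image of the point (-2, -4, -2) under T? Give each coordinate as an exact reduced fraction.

T(p) = (-106/125, -667/125, 3267/250)

T1 translate by (-1, 4, -6): (-2, -4, -2) → (-3, 0, -8)
T2 rotate right-handed about the x-axis with cos θ = -4/5, sin θ = 3/5: (-3, 0, -8) → (-3, 24/5, 32/5)
T3 translate by (3, -6, 2): (-3, 24/5, 32/5) → (0, -6/5, 42/5)
T4 rotate right-handed about the z-axis with cos θ = 7/25, sin θ = 24/25: (0, -6/5, 42/5) → (144/125, -42/125, 42/5)
T5 translate by (-2, -5, 2): (144/125, -42/125, 42/5) → (-106/125, -667/125, 52/5)
T6 shear: z ← z − 1/2·y: (-106/125, -667/125, 52/5) → (-106/125, -667/125, 3267/250)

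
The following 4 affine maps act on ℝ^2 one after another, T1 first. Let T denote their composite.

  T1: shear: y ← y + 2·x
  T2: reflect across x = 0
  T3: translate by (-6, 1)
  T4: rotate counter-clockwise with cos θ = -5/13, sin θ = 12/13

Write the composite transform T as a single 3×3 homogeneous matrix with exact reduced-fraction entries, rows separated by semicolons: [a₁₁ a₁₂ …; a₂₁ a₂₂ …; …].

T1 = [1 0 0; 2 1 0; 0 0 1]
T2·T1 = [-1 0 0; 2 1 0; 0 0 1]
T3·…·T1 = [-1 0 -6; 2 1 1; 0 0 1]
T4·…·T1 = [-19/13 -12/13 18/13; -22/13 -5/13 -77/13; 0 0 1]

T = [-19/13 -12/13 18/13; -22/13 -5/13 -77/13; 0 0 1]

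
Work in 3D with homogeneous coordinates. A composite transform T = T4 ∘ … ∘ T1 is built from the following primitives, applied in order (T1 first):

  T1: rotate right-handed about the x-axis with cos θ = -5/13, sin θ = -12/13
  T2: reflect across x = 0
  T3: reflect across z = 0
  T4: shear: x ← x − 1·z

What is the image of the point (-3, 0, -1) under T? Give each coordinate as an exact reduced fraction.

T(p) = (44/13, -12/13, -5/13)

T1 rotate right-handed about the x-axis with cos θ = -5/13, sin θ = -12/13: (-3, 0, -1) → (-3, -12/13, 5/13)
T2 reflect across x = 0: (-3, -12/13, 5/13) → (3, -12/13, 5/13)
T3 reflect across z = 0: (3, -12/13, 5/13) → (3, -12/13, -5/13)
T4 shear: x ← x − 1·z: (3, -12/13, -5/13) → (44/13, -12/13, -5/13)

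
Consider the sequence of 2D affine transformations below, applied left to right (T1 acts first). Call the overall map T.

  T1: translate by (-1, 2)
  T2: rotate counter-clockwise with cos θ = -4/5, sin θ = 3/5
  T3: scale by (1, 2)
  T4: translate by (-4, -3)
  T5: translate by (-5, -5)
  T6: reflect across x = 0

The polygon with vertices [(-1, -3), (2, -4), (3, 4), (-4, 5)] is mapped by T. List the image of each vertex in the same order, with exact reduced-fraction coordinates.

T1 translate by (-1, 2): (-1, -3) → (-2, -1); (2, -4) → (1, -2); (3, 4) → (2, 6); (-4, 5) → (-5, 7)
T2 rotate counter-clockwise with cos θ = -4/5, sin θ = 3/5: (-2, -1) → (11/5, -2/5); (1, -2) → (2/5, 11/5); (2, 6) → (-26/5, -18/5); (-5, 7) → (-1/5, -43/5)
T3 scale by (1, 2): (11/5, -2/5) → (11/5, -4/5); (2/5, 11/5) → (2/5, 22/5); (-26/5, -18/5) → (-26/5, -36/5); (-1/5, -43/5) → (-1/5, -86/5)
T4 translate by (-4, -3): (11/5, -4/5) → (-9/5, -19/5); (2/5, 22/5) → (-18/5, 7/5); (-26/5, -36/5) → (-46/5, -51/5); (-1/5, -86/5) → (-21/5, -101/5)
T5 translate by (-5, -5): (-9/5, -19/5) → (-34/5, -44/5); (-18/5, 7/5) → (-43/5, -18/5); (-46/5, -51/5) → (-71/5, -76/5); (-21/5, -101/5) → (-46/5, -126/5)
T6 reflect across x = 0: (-34/5, -44/5) → (34/5, -44/5); (-43/5, -18/5) → (43/5, -18/5); (-71/5, -76/5) → (71/5, -76/5); (-46/5, -126/5) → (46/5, -126/5)

image vertices: (34/5, -44/5), (43/5, -18/5), (71/5, -76/5), (46/5, -126/5)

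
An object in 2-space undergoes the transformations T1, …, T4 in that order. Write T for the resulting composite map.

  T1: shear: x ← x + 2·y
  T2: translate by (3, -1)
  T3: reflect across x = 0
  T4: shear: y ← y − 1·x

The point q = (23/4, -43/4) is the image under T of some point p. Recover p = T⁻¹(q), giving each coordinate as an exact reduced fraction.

T1 = [1 2 0; 0 1 0; 0 0 1]
T2·T1 = [1 2 3; 0 1 -1; 0 0 1]
T3·…·T1 = [-1 -2 -3; 0 1 -1; 0 0 1]
T4·…·T1 = [-1 -2 -3; 1 3 2; 0 0 1]
det M = -1; M⁻¹ = [-3 -2 -5; 1 1 1; 0 0 1]
M⁻¹ · (23/4, -43/4)ᵀ = (-3/4, -4)ᵀ

p = (-3/4, -4)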